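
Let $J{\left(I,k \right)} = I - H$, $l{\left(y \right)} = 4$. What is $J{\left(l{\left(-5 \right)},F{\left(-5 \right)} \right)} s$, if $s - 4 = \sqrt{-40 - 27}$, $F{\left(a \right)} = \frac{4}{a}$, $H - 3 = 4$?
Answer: $-12 - 3 i \sqrt{67} \approx -12.0 - 24.556 i$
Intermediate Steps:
$H = 7$ ($H = 3 + 4 = 7$)
$s = 4 + i \sqrt{67}$ ($s = 4 + \sqrt{-40 - 27} = 4 + \sqrt{-67} = 4 + i \sqrt{67} \approx 4.0 + 8.1853 i$)
$J{\left(I,k \right)} = -7 + I$ ($J{\left(I,k \right)} = I - 7 = -7 + I$)
$J{\left(l{\left(-5 \right)},F{\left(-5 \right)} \right)} s = \left(-7 + 4\right) \left(4 + i \sqrt{67}\right) = - 3 \left(4 + i \sqrt{67}\right) = -12 - 3 i \sqrt{67}$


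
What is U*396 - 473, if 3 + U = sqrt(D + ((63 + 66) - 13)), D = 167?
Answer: -1661 + 396*sqrt(283) ≈ 5000.8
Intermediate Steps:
U = -3 + sqrt(283) (U = -3 + sqrt(167 + ((63 + 66) - 13)) = -3 + sqrt(167 + (129 - 13)) = -3 + sqrt(167 + 116) = -3 + sqrt(283) ≈ 13.823)
U*396 - 473 = (-3 + sqrt(283))*396 - 473 = (-1188 + 396*sqrt(283)) - 473 = -1661 + 396*sqrt(283)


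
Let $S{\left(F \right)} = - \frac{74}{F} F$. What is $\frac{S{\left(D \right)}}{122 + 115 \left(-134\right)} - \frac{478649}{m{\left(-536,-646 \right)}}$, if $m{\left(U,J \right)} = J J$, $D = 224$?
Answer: $- \frac{455419033}{398745438} \approx -1.1421$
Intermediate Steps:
$m{\left(U,J \right)} = J^{2}$
$S{\left(F \right)} = -74$
$\frac{S{\left(D \right)}}{122 + 115 \left(-134\right)} - \frac{478649}{m{\left(-536,-646 \right)}} = - \frac{74}{122 + 115 \left(-134\right)} - \frac{478649}{\left(-646\right)^{2}} = - \frac{74}{122 - 15410} - \frac{478649}{417316} = - \frac{74}{-15288} - \frac{478649}{417316} = \left(-74\right) \left(- \frac{1}{15288}\right) - \frac{478649}{417316} = \frac{37}{7644} - \frac{478649}{417316} = - \frac{455419033}{398745438}$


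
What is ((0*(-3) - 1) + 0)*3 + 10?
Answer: 7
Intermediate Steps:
((0*(-3) - 1) + 0)*3 + 10 = ((0 - 1) + 0)*3 + 10 = (-1 + 0)*3 + 10 = -1*3 + 10 = -3 + 10 = 7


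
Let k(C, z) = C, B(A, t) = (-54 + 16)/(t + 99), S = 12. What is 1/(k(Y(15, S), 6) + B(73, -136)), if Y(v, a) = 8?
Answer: 37/334 ≈ 0.11078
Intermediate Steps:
B(A, t) = -38/(99 + t)
1/(k(Y(15, S), 6) + B(73, -136)) = 1/(8 - 38/(99 - 136)) = 1/(8 - 38/(-37)) = 1/(8 - 38*(-1/37)) = 1/(8 + 38/37) = 1/(334/37) = 37/334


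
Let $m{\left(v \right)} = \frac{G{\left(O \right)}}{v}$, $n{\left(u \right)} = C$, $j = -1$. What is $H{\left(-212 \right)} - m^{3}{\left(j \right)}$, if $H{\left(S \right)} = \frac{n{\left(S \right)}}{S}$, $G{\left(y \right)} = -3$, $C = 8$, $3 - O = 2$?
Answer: $- \frac{1433}{53} \approx -27.038$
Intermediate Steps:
$O = 1$ ($O = 3 - 2 = 1$)
$n{\left(u \right)} = 8$
$m{\left(v \right)} = - \frac{3}{v}$
$H{\left(S \right)} = \frac{8}{S}$
$H{\left(-212 \right)} - m^{3}{\left(j \right)} = \frac{8}{-212} - \left(- \frac{3}{-1}\right)^{3} = 8 \left(- \frac{1}{212}\right) - \left(\left(-3\right) \left(-1\right)\right)^{3} = - \frac{2}{53} - 3^{3} = - \frac{2}{53} - 27 = - \frac{1433}{53}$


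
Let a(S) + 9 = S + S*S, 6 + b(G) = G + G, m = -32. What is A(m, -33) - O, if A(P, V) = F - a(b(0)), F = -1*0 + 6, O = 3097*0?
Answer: -15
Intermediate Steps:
b(G) = -6 + 2*G (b(G) = -6 + (G + G) = -6 + 2*G)
a(S) = -9 + S + S² (a(S) = -9 + (S + S*S) = -9 + (S + S²) = -9 + S + S²)
O = 0
F = 6 (F = 0 + 6 = 6)
A(P, V) = -15 (A(P, V) = 6 - (-9 + (-6 + 2*0) + (-6 + 2*0)²) = 6 - (-9 + (-6 + 0) + (-6 + 0)²) = 6 - (-9 - 6 + (-6)²) = 6 - (-9 - 6 + 36) = 6 - 1*21 = 6 - 21 = -15)
A(m, -33) - O = -15 - 1*0 = -15 + 0 = -15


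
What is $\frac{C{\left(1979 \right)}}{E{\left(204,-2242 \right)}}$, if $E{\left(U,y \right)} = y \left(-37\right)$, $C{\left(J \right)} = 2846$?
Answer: $\frac{1423}{41477} \approx 0.034308$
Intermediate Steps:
$E{\left(U,y \right)} = - 37 y$
$\frac{C{\left(1979 \right)}}{E{\left(204,-2242 \right)}} = \frac{2846}{\left(-37\right) \left(-2242\right)} = \frac{2846}{82954} = 2846 \cdot \frac{1}{82954} = \frac{1423}{41477}$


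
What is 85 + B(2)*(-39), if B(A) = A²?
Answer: -71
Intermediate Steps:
85 + B(2)*(-39) = 85 + 2²*(-39) = 85 + 4*(-39) = 85 - 156 = -71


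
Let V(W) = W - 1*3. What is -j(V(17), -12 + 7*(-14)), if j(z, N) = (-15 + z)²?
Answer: -1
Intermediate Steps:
V(W) = -3 + W (V(W) = W - 3 = -3 + W)
-j(V(17), -12 + 7*(-14)) = -(-15 + (-3 + 17))² = -(-15 + 14)² = -1*(-1)² = -1*1 = -1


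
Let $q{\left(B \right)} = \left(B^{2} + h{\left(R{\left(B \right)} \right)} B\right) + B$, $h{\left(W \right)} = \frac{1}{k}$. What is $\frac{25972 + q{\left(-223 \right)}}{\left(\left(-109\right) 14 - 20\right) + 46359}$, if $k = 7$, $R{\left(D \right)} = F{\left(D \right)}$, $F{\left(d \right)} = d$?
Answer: $\frac{528123}{313691} \approx 1.6836$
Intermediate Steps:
$R{\left(D \right)} = D$
$h{\left(W \right)} = \frac{1}{7}$
$q{\left(B \right)} = B^{2} + \frac{8 B}{7}$ ($q{\left(B \right)} = \left(B^{2} + \frac{B}{7}\right) + B = B^{2} + \frac{8 B}{7}$)
$\frac{25972 + q{\left(-223 \right)}}{\left(\left(-109\right) 14 - 20\right) + 46359} = \frac{25972 + \frac{1}{7} \left(-223\right) \left(8 + 7 \left(-223\right)\right)}{\left(\left(-109\right) 14 - 20\right) + 46359} = \frac{25972 + \frac{1}{7} \left(-223\right) \left(8 - 1561\right)}{\left(-1526 - 20\right) + 46359} = \frac{25972 + \frac{1}{7} \left(-223\right) \left(-1553\right)}{-1546 + 46359} = \frac{25972 + \frac{346319}{7}}{44813} = \frac{528123}{7} \cdot \frac{1}{44813} = \frac{528123}{313691}$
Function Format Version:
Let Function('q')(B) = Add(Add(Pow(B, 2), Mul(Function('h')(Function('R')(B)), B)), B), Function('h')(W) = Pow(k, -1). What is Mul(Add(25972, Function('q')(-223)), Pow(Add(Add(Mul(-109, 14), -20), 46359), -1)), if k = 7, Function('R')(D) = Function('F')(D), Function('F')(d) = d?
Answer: Rational(528123, 313691) ≈ 1.6836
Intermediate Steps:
Function('R')(D) = D
Function('h')(W) = Rational(1, 7) (Function('h')(W) = Pow(7, -1) = Rational(1, 7))
Function('q')(B) = Add(Pow(B, 2), Mul(Rational(8, 7), B)) (Function('q')(B) = Add(Add(Pow(B, 2), Mul(Rational(1, 7), B)), B) = Add(Pow(B, 2), Mul(Rational(8, 7), B)))
Mul(Add(25972, Function('q')(-223)), Pow(Add(Add(Mul(-109, 14), -20), 46359), -1)) = Mul(Add(25972, Mul(Rational(1, 7), -223, Add(8, Mul(7, -223)))), Pow(Add(Add(Mul(-109, 14), -20), 46359), -1)) = Mul(Add(25972, Mul(Rational(1, 7), -223, Add(8, -1561))), Pow(Add(Add(-1526, -20), 46359), -1)) = Mul(Add(25972, Mul(Rational(1, 7), -223, -1553)), Pow(Add(-1546, 46359), -1)) = Mul(Add(25972, Rational(346319, 7)), Pow(44813, -1)) = Mul(Rational(528123, 7), Rational(1, 44813)) = Rational(528123, 313691)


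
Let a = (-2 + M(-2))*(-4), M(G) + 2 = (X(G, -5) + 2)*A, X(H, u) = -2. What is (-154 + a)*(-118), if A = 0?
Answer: 16284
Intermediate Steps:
M(G) = -2 (M(G) = -2 + (-2 + 2)*0 = -2 + 0*0 = -2 + 0 = -2)
a = 16 (a = (-2 - 2)*(-4) = -4*(-4) = 16)
(-154 + a)*(-118) = (-154 + 16)*(-118) = -138*(-118) = 16284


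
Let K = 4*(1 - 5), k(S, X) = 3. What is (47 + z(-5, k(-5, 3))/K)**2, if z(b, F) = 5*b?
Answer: 603729/256 ≈ 2358.3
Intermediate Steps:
K = -16 (K = 4*(-4) = -16)
(47 + z(-5, k(-5, 3))/K)**2 = (47 + (5*(-5))/(-16))**2 = (47 - 25*(-1/16))**2 = (47 + 25/16)**2 = (777/16)**2 = 603729/256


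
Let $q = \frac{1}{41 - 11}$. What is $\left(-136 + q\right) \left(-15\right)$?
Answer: $\frac{4079}{2} \approx 2039.5$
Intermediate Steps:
$q = \frac{1}{30} \approx 0.033333$
$\left(-136 + q\right) \left(-15\right) = \left(-136 + \frac{1}{30}\right) \left(-15\right) = \left(- \frac{4079}{30}\right) \left(-15\right) = \frac{4079}{2}$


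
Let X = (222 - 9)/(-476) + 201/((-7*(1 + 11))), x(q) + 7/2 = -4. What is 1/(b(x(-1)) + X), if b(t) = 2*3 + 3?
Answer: 119/733 ≈ 0.16235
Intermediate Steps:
x(q) = -15/2 (x(q) = -7/2 - 4 = -15/2)
b(t) = 9 (b(t) = 6 + 3 = 9)
X = -338/119 (X = 213*(-1/476) + 201/((-7*12)) = -213/476 + 201/(-84) = -213/476 + 201*(-1/84) = -213/476 - 67/28 = -338/119 ≈ -2.8403)
1/(b(x(-1)) + X) = 1/(9 - 338/119) = 1/(733/119) = 119/733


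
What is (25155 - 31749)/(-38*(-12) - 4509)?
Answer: 314/193 ≈ 1.6269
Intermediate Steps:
(25155 - 31749)/(-38*(-12) - 4509) = -6594/(456 - 4509) = -6594/(-4053) = -6594*(-1/4053) = 314/193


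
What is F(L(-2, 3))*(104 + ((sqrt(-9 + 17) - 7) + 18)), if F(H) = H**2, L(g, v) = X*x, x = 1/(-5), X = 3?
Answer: 207/5 + 18*sqrt(2)/25 ≈ 42.418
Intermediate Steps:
x = -1/5 ≈ -0.20000
L(g, v) = -3/5 (L(g, v) = 3*(-1/5) = -3/5)
F(L(-2, 3))*(104 + ((sqrt(-9 + 17) - 7) + 18)) = (-3/5)**2*(104 + ((sqrt(-9 + 17) - 7) + 18)) = 9*(104 + ((sqrt(8) - 7) + 18))/25 = 9*(104 + ((2*sqrt(2) - 7) + 18))/25 = 9*(104 + ((-7 + 2*sqrt(2)) + 18))/25 = 9*(104 + (11 + 2*sqrt(2)))/25 = 9*(115 + 2*sqrt(2))/25 = 207/5 + 18*sqrt(2)/25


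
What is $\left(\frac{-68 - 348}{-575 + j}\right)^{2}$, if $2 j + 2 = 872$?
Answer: $\frac{10816}{1225} \approx 8.8294$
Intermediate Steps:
$j = 435$ ($j = -1 + \frac{1}{2} \cdot 872 = -1 + 436 = 435$)
$\left(\frac{-68 - 348}{-575 + j}\right)^{2} = \left(\frac{-68 - 348}{-575 + 435}\right)^{2} = \left(- \frac{416}{-140}\right)^{2} = \left(\left(-416\right) \left(- \frac{1}{140}\right)\right)^{2} = \left(\frac{104}{35}\right)^{2} = \frac{10816}{1225}$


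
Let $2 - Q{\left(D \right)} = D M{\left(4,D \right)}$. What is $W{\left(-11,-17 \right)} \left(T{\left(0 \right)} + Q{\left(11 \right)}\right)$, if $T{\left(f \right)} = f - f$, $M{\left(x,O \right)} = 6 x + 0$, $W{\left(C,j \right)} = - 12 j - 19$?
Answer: $-48470$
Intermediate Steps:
$W{\left(C,j \right)} = -19 - 12 j$
$M{\left(x,O \right)} = 6 x$
$T{\left(f \right)} = 0$
$Q{\left(D \right)} = 2 - 24 D$ ($Q{\left(D \right)} = 2 - D 6 \cdot 4 = 2 - D 24 = 2 - 24 D$)
$W{\left(-11,-17 \right)} \left(T{\left(0 \right)} + Q{\left(11 \right)}\right) = \left(-19 - -204\right) \left(0 + \left(2 - 264\right)\right) = \left(-19 + 204\right) \left(0 + \left(2 - 264\right)\right) = 185 \left(0 - 262\right) = 185 \left(-262\right) = -48470$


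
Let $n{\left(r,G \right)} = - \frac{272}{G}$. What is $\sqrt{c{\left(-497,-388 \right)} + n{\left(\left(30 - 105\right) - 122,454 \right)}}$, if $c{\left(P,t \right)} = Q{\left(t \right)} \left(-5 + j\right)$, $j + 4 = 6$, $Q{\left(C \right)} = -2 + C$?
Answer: $\frac{\sqrt{60258058}}{227} \approx 34.197$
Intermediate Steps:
$j = 2$ ($j = -4 + 6 = 2$)
$c{\left(P,t \right)} = 6 - 3 t$ ($c{\left(P,t \right)} = \left(-2 + t\right) \left(-5 + 2\right) = \left(-2 + t\right) \left(-3\right) = 6 - 3 t$)
$\sqrt{c{\left(-497,-388 \right)} + n{\left(\left(30 - 105\right) - 122,454 \right)}} = \sqrt{\left(6 - -1164\right) - \frac{272}{454}} = \sqrt{\left(6 + 1164\right) - \frac{136}{227}} = \sqrt{1170 - \frac{136}{227}} = \sqrt{\frac{265454}{227}} = \frac{\sqrt{60258058}}{227}$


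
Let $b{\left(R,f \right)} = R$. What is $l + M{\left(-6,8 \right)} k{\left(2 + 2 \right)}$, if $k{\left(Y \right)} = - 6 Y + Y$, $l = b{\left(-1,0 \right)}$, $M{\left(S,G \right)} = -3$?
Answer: $59$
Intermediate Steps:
$l = -1$
$k{\left(Y \right)} = - 5 Y$
$l + M{\left(-6,8 \right)} k{\left(2 + 2 \right)} = -1 - 3 \left(- 5 \left(2 + 2\right)\right) = -1 - 3 \left(\left(-5\right) 4\right) = -1 - -60 = -1 + 60 = 59$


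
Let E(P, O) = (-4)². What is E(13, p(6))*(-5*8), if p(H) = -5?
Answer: -640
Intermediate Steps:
E(P, O) = 16
E(13, p(6))*(-5*8) = 16*(-5*8) = 16*(-40) = -640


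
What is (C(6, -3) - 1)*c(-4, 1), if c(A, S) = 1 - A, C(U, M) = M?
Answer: -20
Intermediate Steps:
(C(6, -3) - 1)*c(-4, 1) = (-3 - 1)*(1 - 1*(-4)) = -4*(1 + 4) = -4*5 = -20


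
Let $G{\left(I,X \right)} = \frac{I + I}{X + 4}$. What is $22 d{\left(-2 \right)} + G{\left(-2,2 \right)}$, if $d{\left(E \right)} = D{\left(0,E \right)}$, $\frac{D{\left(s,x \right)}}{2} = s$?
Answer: $- \frac{2}{3} \approx -0.66667$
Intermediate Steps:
$D{\left(s,x \right)} = 2 s$
$G{\left(I,X \right)} = \frac{2 I}{4 + X}$
$d{\left(E \right)} = 0$ ($d{\left(E \right)} = 2 \cdot 0 = 0$)
$22 d{\left(-2 \right)} + G{\left(-2,2 \right)} = 22 \cdot 0 + 2 \left(-2\right) \frac{1}{4 + 2} = 0 + 2 \left(-2\right) \frac{1}{6} = 0 - \frac{2}{3} = - \frac{2}{3}$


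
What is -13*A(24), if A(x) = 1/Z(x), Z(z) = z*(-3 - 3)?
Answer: 13/144 ≈ 0.090278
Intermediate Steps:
Z(z) = -6*z (Z(z) = z*(-6) = -6*z)
A(x) = -1/(6*x) (A(x) = 1/(-6*x) = -1/(6*x))
-13*A(24) = -(-13)/(6*24) = -13*(-1/144) = 13/144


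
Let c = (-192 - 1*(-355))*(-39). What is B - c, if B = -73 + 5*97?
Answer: 6769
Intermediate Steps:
c = -6357 (c = (-192 + 355)*(-39) = 163*(-39) = -6357)
B = 412 (B = -73 + 485 = 412)
B - c = 412 - 1*(-6357) = 412 + 6357 = 6769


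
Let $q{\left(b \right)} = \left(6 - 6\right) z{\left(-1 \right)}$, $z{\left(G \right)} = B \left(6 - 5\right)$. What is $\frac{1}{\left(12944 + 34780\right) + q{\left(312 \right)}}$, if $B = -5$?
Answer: $\frac{1}{47724} \approx 2.0954 \cdot 10^{-5}$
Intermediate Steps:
$z{\left(G \right)} = -5$ ($z{\left(G \right)} = - 5 \left(6 - 5\right) = \left(-5\right) 1 = -5$)
$q{\left(b \right)} = 0$ ($q{\left(b \right)} = \left(6 - 6\right) \left(-5\right) = 0 \left(-5\right) = 0$)
$\frac{1}{\left(12944 + 34780\right) + q{\left(312 \right)}} = \frac{1}{\left(12944 + 34780\right) + 0} = \frac{1}{47724 + 0} = \frac{1}{47724}$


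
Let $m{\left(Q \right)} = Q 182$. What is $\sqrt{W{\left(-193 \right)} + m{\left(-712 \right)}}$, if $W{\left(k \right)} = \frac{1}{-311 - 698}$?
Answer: $\frac{i \sqrt{131927009313}}{1009} \approx 359.98 i$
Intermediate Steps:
$m{\left(Q \right)} = 182 Q$
$W{\left(k \right)} = - \frac{1}{1009}$ ($W{\left(k \right)} = \frac{1}{-1009} = - \frac{1}{1009}$)
$\sqrt{W{\left(-193 \right)} + m{\left(-712 \right)}} = \sqrt{- \frac{1}{1009} + 182 \left(-712\right)} = \sqrt{- \frac{1}{1009} - 129584} = \sqrt{- \frac{130750257}{1009}} = \frac{i \sqrt{131927009313}}{1009}$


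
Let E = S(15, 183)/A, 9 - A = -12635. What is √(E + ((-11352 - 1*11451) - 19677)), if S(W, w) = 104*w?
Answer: I*√424441764042/3161 ≈ 206.1*I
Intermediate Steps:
A = 12644 (A = 9 - 1*(-12635) = 9 + 12635 = 12644)
E = 4758/3161 (E = (104*183)/12644 = 19032*(1/12644) = 4758/3161 ≈ 1.5052)
√(E + ((-11352 - 1*11451) - 19677)) = √(4758/3161 + ((-11352 - 1*11451) - 19677)) = √(4758/3161 + ((-11352 - 11451) - 19677)) = √(4758/3161 + (-22803 - 19677)) = √(4758/3161 - 42480) = √(-134274522/3161) = I*√424441764042/3161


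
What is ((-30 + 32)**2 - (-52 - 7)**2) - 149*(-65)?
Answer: 6208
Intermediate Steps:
((-30 + 32)**2 - (-52 - 7)**2) - 149*(-65) = (2**2 - 1*(-59)**2) + 9685 = (4 - 1*3481) + 9685 = (4 - 3481) + 9685 = -3477 + 9685 = 6208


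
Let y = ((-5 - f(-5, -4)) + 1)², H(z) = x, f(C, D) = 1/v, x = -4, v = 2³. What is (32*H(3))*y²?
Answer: -1185921/32 ≈ -37060.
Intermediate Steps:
v = 8
f(C, D) = ⅛ (f(C, D) = 1/8 = ⅛)
H(z) = -4
y = 1089/64 (y = ((-5 - 1*⅛) + 1)² = ((-5 - ⅛) + 1)² = (-41/8 + 1)² = (-33/8)² = 1089/64 ≈ 17.016)
(32*H(3))*y² = (32*(-4))*(1089/64)² = -128*1185921/4096 = -1185921/32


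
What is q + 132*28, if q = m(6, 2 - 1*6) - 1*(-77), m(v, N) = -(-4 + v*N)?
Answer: 3801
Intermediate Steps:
m(v, N) = 4 - N*v (m(v, N) = -(-4 + N*v) = 4 - N*v)
q = 105 (q = (4 - 1*(2 - 1*6)*6) - 1*(-77) = (4 - 1*(2 - 6)*6) + 77 = (4 - 1*(-4)*6) + 77 = (4 + 24) + 77 = 28 + 77 = 105)
q + 132*28 = 105 + 132*28 = 105 + 3696 = 3801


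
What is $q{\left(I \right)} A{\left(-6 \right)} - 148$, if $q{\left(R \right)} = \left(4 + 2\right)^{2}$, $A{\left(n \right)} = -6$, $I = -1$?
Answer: $-364$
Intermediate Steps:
$q{\left(R \right)} = 36$ ($q{\left(R \right)} = 6^{2} = 36$)
$q{\left(I \right)} A{\left(-6 \right)} - 148 = 36 \left(-6\right) - 148 = -216 - 148 = -364$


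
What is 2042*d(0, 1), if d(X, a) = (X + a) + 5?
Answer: 12252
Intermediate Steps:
d(X, a) = 5 + X + a
2042*d(0, 1) = 2042*(5 + 0 + 1) = 2042*6 = 12252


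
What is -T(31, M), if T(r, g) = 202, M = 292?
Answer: -202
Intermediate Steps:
-T(31, M) = -1*202 = -202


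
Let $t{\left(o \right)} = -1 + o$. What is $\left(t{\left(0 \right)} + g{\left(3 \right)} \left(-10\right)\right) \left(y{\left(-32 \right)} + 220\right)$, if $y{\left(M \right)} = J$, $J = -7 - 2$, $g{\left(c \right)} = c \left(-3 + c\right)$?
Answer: $-211$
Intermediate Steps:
$J = -9$ ($J = -7 - 2 = -9$)
$y{\left(M \right)} = -9$
$\left(t{\left(0 \right)} + g{\left(3 \right)} \left(-10\right)\right) \left(y{\left(-32 \right)} + 220\right) = \left(\left(-1 + 0\right) + 3 \left(-3 + 3\right) \left(-10\right)\right) \left(-9 + 220\right) = \left(-1 + 3 \cdot 0 \left(-10\right)\right) 211 = \left(-1 + 0 \left(-10\right)\right) 211 = \left(-1 + 0\right) 211 = \left(-1\right) 211 = -211$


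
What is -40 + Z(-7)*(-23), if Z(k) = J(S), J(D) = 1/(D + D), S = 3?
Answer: -263/6 ≈ -43.833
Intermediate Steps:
J(D) = 1/(2*D)
Z(k) = ⅙ (Z(k) = (½)/3 = (½)*(⅓) = ⅙)
-40 + Z(-7)*(-23) = -40 + (⅙)*(-23) = -40 - 23/6 = -263/6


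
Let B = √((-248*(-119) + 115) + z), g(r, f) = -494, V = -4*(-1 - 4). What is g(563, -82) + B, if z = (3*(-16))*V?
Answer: -494 + √28667 ≈ -324.69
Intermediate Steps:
V = 20 (V = -4*(-5) = 20)
z = -960 (z = (3*(-16))*20 = -48*20 = -960)
B = √28667 (B = √((-248*(-119) + 115) - 960) = √((29512 + 115) - 960) = √(29627 - 960) = √28667 ≈ 169.31)
g(563, -82) + B = -494 + √28667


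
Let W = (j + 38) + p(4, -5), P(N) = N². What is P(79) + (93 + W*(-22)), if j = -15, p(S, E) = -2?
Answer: 5872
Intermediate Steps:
W = 21 (W = (-15 + 38) - 2 = 23 - 2 = 21)
P(79) + (93 + W*(-22)) = 79² + (93 + 21*(-22)) = 6241 + (93 - 462) = 6241 - 369 = 5872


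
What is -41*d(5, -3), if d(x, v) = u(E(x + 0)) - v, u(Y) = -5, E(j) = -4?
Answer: 82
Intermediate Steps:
d(x, v) = -5 - v
-41*d(5, -3) = -41*(-5 - 1*(-3)) = -41*(-5 + 3) = -41*(-2) = 82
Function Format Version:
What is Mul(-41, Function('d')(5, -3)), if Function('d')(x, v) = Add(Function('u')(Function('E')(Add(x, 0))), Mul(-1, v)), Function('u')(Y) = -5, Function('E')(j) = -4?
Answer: 82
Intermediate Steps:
Function('d')(x, v) = Add(-5, Mul(-1, v))
Mul(-41, Function('d')(5, -3)) = Mul(-41, Add(-5, Mul(-1, -3))) = Mul(-41, Add(-5, 3)) = Mul(-41, -2) = 82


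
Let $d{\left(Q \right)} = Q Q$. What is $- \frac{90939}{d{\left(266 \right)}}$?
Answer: $- \frac{90939}{70756} \approx -1.2852$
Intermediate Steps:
$d{\left(Q \right)} = Q^{2}$
$- \frac{90939}{d{\left(266 \right)}} = - \frac{90939}{266^{2}} = - \frac{90939}{70756}$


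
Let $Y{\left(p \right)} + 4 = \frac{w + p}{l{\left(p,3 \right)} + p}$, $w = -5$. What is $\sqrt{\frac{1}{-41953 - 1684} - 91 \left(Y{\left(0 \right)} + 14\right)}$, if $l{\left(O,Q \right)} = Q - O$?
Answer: $\frac{i \sqrt{12996081916158}}{130911} \approx 27.538 i$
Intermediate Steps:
$Y{\left(p \right)} = - \frac{17}{3} + \frac{p}{3}$ ($Y{\left(p \right)} = -4 + \frac{-5 + p}{\left(3 - p\right) + p} = -4 + \frac{-5 + p}{3} = -4 + \left(-5 + p\right) \frac{1}{3} = -4 + \left(- \frac{5}{3} + \frac{p}{3}\right) = - \frac{17}{3} + \frac{p}{3}$)
$\sqrt{\frac{1}{-41953 - 1684} - 91 \left(Y{\left(0 \right)} + 14\right)} = \sqrt{\frac{1}{-41953 - 1684} - 91 \left(\left(- \frac{17}{3} + \frac{1}{3} \cdot 0\right) + 14\right)} = \sqrt{\frac{1}{-43637} - 91 \left(\left(- \frac{17}{3} + 0\right) + 14\right)} = \sqrt{- \frac{1}{43637} - 91 \left(- \frac{17}{3} + 14\right)} = \sqrt{- \frac{1}{43637} - \frac{2275}{3}} = \sqrt{- \frac{99274178}{130911}} = \frac{i \sqrt{12996081916158}}{130911}$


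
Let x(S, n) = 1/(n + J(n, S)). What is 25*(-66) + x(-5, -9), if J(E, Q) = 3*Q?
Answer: -39601/24 ≈ -1650.0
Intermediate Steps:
x(S, n) = 1/(n + 3*S)
25*(-66) + x(-5, -9) = 25*(-66) + 1/(-9 + 3*(-5)) = -1650 + 1/(-9 - 15) = -1650 + 1/(-24) = -1650 - 1/24 = -39601/24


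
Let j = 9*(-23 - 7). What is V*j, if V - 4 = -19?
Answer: 4050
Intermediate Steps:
j = -270 (j = 9*(-30) = -270)
V = -15 (V = 4 - 19 = -15)
V*j = -15*(-270) = 4050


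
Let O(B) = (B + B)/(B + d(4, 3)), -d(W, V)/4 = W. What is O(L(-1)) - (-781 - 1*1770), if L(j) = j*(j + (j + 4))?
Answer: 22961/9 ≈ 2551.2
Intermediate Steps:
d(W, V) = -4*W
L(j) = j*(4 + 2*j) (L(j) = j*(j + (4 + j)) = j*(4 + 2*j))
O(B) = 2*B/(-16 + B) (O(B) = (B + B)/(B - 4*4) = (2*B)/(B - 16) = (2*B)/(-16 + B) = 2*B/(-16 + B))
O(L(-1)) - (-781 - 1*1770) = 2*(2*(-1)*(2 - 1))/(-16 + 2*(-1)*(2 - 1)) - (-781 - 1*1770) = 2*(2*(-1)*1)/(-16 + 2*(-1)*1) - (-781 - 1770) = 2*(-2)/(-16 - 2) - 1*(-2551) = 2*(-2)/(-18) + 2551 = 2*(-2)*(-1/18) + 2551 = 2/9 + 2551 = 22961/9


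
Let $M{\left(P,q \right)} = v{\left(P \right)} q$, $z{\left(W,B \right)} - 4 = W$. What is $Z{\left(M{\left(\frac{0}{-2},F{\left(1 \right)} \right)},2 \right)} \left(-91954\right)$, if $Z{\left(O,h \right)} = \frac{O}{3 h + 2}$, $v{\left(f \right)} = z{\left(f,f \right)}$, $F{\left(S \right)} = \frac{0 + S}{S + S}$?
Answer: $- \frac{45977}{2} \approx -22989.0$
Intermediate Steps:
$z{\left(W,B \right)} = 4 + W$
$F{\left(S \right)} = \frac{1}{2}$ ($F{\left(S \right)} = \frac{S}{2 S} = S \frac{1}{2 S} = \frac{1}{2}$)
$v{\left(f \right)} = 4 + f$
$M{\left(P,q \right)} = q \left(4 + P\right)$ ($M{\left(P,q \right)} = \left(4 + P\right) q = q \left(4 + P\right)$)
$Z{\left(O,h \right)} = \frac{O}{2 + 3 h}$
$Z{\left(M{\left(\frac{0}{-2},F{\left(1 \right)} \right)},2 \right)} \left(-91954\right) = \frac{\frac{1}{2} \left(4 + \frac{0}{-2}\right)}{2 + 3 \cdot 2} \left(-91954\right) = \frac{\frac{1}{2} \left(4 + 0 \left(- \frac{1}{2}\right)\right)}{2 + 6} \left(-91954\right) = \frac{\frac{1}{2} \left(4 + 0\right)}{8} \left(-91954\right) = \frac{1}{2} \cdot 4 \cdot \frac{1}{8} \left(-91954\right) = 2 \cdot \frac{1}{8} \left(-91954\right) = \frac{1}{4} \left(-91954\right) = - \frac{45977}{2}$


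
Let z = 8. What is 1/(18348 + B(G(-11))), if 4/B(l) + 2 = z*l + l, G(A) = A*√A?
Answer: (-2*I + 99*√11)/(4*(-9173*I + 454113*√11)) ≈ 5.4502e-5 - 3.6185e-11*I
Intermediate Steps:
G(A) = A^(3/2)
B(l) = 4/(-2 + 9*l) (B(l) = 4/(-2 + (8*l + l)) = 4/(-2 + 9*l))
1/(18348 + B(G(-11))) = 1/(18348 + 4/(-2 + 9*(-11)^(3/2))) = 1/(18348 + 4/(-2 + 9*(-11*I*√11))) = 1/(18348 + 4/(-2 - 99*I*√11))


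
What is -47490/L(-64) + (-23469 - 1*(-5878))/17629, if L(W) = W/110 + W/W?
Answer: -46046471143/405467 ≈ -1.1356e+5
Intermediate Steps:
L(W) = 1 + W/110 (L(W) = W*(1/110) + 1 = W/110 + 1 = 1 + W/110)
-47490/L(-64) + (-23469 - 1*(-5878))/17629 = -47490/(1 + (1/110)*(-64)) + (-23469 - 1*(-5878))/17629 = -47490/(1 - 32/55) + (-23469 + 5878)*(1/17629) = -47490/23/55 - 17591*1/17629 = -47490*55/23 - 17591/17629 = -2611950/23 - 17591/17629 = -46046471143/405467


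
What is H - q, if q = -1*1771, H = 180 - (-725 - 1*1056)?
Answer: 3732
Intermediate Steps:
H = 1961 (H = 180 - (-725 - 1056) = 180 - 1*(-1781) = 180 + 1781 = 1961)
q = -1771
H - q = 1961 - 1*(-1771) = 1961 + 1771 = 3732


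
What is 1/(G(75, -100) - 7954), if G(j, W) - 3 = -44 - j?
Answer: -1/8070 ≈ -0.00012392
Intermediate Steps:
G(j, W) = -41 - j (G(j, W) = 3 + (-44 - j) = -41 - j)
1/(G(75, -100) - 7954) = 1/((-41 - 1*75) - 7954) = 1/((-41 - 75) - 7954) = 1/(-116 - 7954) = 1/(-8070) = -1/8070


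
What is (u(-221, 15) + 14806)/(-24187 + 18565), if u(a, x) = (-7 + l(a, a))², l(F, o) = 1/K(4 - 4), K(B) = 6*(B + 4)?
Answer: -8556145/3238272 ≈ -2.6422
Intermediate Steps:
K(B) = 24 + 6*B (K(B) = 6*(4 + B) = 24 + 6*B)
l(F, o) = 1/24 (l(F, o) = 1/(24 + 6*(4 - 4)) = 1/(24 + 6*0) = 1/(24 + 0) = 1/24)
u(a, x) = 27889/576 (u(a, x) = (-7 + 1/24)² = (-167/24)² = 27889/576)
(u(-221, 15) + 14806)/(-24187 + 18565) = (27889/576 + 14806)/(-24187 + 18565) = (8556145/576)/(-5622) = (8556145/576)*(-1/5622) = -8556145/3238272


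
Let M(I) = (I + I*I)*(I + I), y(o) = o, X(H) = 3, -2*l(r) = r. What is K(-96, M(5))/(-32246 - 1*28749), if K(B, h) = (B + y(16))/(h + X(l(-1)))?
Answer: 16/3696297 ≈ 4.3287e-6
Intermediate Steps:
l(r) = -r/2
M(I) = 2*I*(I + I²) (M(I) = (I + I²)*(2*I) = 2*I*(I + I²))
K(B, h) = (16 + B)/(3 + h) (K(B, h) = (B + 16)/(h + 3) = (16 + B)/(3 + h))
K(-96, M(5))/(-32246 - 1*28749) = ((16 - 96)/(3 + 2*5²*(1 + 5)))/(-32246 - 1*28749) = (-80/(3 + 2*25*6))/(-32246 - 28749) = (-80/(3 + 300))/(-60995) = (-80/303)*(-1/60995) = ((1/303)*(-80))*(-1/60995) = -80/303*(-1/60995) = 16/3696297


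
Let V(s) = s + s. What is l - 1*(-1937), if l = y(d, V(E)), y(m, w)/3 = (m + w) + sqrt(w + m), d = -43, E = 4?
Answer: 1832 + 3*I*sqrt(35) ≈ 1832.0 + 17.748*I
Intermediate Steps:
V(s) = 2*s
y(m, w) = 3*m + 3*w + 3*sqrt(m + w) (y(m, w) = 3*((m + w) + sqrt(w + m)) = 3*((m + w) + sqrt(m + w)) = 3*(m + w + sqrt(m + w)) = 3*m + 3*w + 3*sqrt(m + w))
l = -105 + 3*I*sqrt(35) (l = 3*(-43) + 3*(2*4) + 3*sqrt(-43 + 2*4) = -129 + 3*8 + 3*sqrt(-43 + 8) = -129 + 24 + 3*sqrt(-35) = -129 + 24 + 3*(I*sqrt(35)) = -129 + 24 + 3*I*sqrt(35) = -105 + 3*I*sqrt(35) ≈ -105.0 + 17.748*I)
l - 1*(-1937) = (-105 + 3*I*sqrt(35)) - 1*(-1937) = (-105 + 3*I*sqrt(35)) + 1937 = 1832 + 3*I*sqrt(35)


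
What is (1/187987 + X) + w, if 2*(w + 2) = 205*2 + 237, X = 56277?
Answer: 21279564441/375974 ≈ 56599.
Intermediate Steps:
w = 643/2 (w = -2 + (205*2 + 237)/2 = -2 + (410 + 237)/2 = -2 + (½)*647 = -2 + 647/2 = 643/2 ≈ 321.50)
(1/187987 + X) + w = (1/187987 + 56277) + 643/2 = 10579344400/187987 + 643/2 = 21279564441/375974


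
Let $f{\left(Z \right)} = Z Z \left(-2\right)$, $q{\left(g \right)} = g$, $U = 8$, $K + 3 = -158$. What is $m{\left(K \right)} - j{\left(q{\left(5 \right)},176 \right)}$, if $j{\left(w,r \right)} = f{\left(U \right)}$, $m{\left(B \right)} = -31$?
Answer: $97$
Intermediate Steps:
$K = -161$ ($K = -3 - 158 = -161$)
$f{\left(Z \right)} = - 2 Z^{2}$ ($f{\left(Z \right)} = Z^{2} \left(-2\right) = - 2 Z^{2}$)
$j{\left(w,r \right)} = -128$ ($j{\left(w,r \right)} = - 2 \cdot 8^{2} = \left(-2\right) 64 = -128$)
$m{\left(K \right)} - j{\left(q{\left(5 \right)},176 \right)} = -31 - -128 = -31 + 128 = 97$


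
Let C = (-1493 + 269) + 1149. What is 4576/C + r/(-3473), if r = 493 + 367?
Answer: -15956948/260475 ≈ -61.261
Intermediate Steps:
r = 860
C = -75 (C = -1224 + 1149 = -75)
4576/C + r/(-3473) = 4576/(-75) + 860/(-3473) = 4576*(-1/75) + 860*(-1/3473) = -4576/75 - 860/3473 = -15956948/260475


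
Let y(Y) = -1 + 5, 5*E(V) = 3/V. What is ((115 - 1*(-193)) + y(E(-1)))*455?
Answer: 141960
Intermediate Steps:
E(V) = 3/(5*V) (E(V) = (3/V)/5 = 3/(5*V))
y(Y) = 4
((115 - 1*(-193)) + y(E(-1)))*455 = ((115 - 1*(-193)) + 4)*455 = ((115 + 193) + 4)*455 = (308 + 4)*455 = 312*455 = 141960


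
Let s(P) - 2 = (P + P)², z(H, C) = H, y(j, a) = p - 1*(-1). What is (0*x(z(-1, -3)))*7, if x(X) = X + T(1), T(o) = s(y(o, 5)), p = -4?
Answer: 0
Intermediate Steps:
y(j, a) = -3 (y(j, a) = -4 - 1*(-1) = -4 + 1 = -3)
s(P) = 2 + 4*P² (s(P) = 2 + (P + P)² = 2 + (2*P)² = 2 + 4*P²)
T(o) = 38 (T(o) = 2 + 4*(-3)² = 2 + 4*9 = 2 + 36 = 38)
x(X) = 38 + X (x(X) = X + 38 = 38 + X)
(0*x(z(-1, -3)))*7 = (0*(38 - 1))*7 = (0*37)*7 = 0*7 = 0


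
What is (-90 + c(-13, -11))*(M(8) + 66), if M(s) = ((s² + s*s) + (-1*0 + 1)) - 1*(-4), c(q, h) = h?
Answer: -20099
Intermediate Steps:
M(s) = 5 + 2*s² (M(s) = ((s² + s²) + (0 + 1)) + 4 = (2*s² + 1) + 4 = (1 + 2*s²) + 4 = 5 + 2*s²)
(-90 + c(-13, -11))*(M(8) + 66) = (-90 - 11)*((5 + 2*8²) + 66) = -101*((5 + 2*64) + 66) = -101*((5 + 128) + 66) = -101*(133 + 66) = -101*199 = -20099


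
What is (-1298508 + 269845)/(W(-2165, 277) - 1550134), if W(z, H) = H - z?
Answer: 1028663/1547692 ≈ 0.66464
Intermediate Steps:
(-1298508 + 269845)/(W(-2165, 277) - 1550134) = (-1298508 + 269845)/((277 - 1*(-2165)) - 1550134) = -1028663/((277 + 2165) - 1550134) = -1028663/(2442 - 1550134) = -1028663/(-1547692) = -1028663*(-1/1547692) = 1028663/1547692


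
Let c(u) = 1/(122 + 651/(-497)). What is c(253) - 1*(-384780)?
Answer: 3297179891/8569 ≈ 3.8478e+5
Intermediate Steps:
c(u) = 71/8569 (c(u) = 1/(122 + 651*(-1/497)) = 1/(122 - 93/71) = 1/(8569/71) = 71/8569)
c(253) - 1*(-384780) = 71/8569 - 1*(-384780) = 71/8569 + 384780 = 3297179891/8569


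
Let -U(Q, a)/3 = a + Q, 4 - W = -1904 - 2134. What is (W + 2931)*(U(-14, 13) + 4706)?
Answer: 32835857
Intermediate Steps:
W = 4042 (W = 4 - (-1904 - 2134) = 4 - 1*(-4038) = 4 + 4038 = 4042)
U(Q, a) = -3*Q - 3*a (U(Q, a) = -3*(a + Q) = -3*(Q + a) = -3*Q - 3*a)
(W + 2931)*(U(-14, 13) + 4706) = (4042 + 2931)*((-3*(-14) - 3*13) + 4706) = 6973*((42 - 39) + 4706) = 6973*(3 + 4706) = 6973*4709 = 32835857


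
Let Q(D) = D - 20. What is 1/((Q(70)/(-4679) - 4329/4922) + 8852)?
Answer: 23030038/203841394885 ≈ 0.00011298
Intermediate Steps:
Q(D) = -20 + D
1/((Q(70)/(-4679) - 4329/4922) + 8852) = 1/(((-20 + 70)/(-4679) - 4329/4922) + 8852) = 1/((50*(-1/4679) - 4329*1/4922) + 8852) = 1/((-50/4679 - 4329/4922) + 8852) = 1/(-20501491/23030038 + 8852) = 1/(203841394885/23030038) = 23030038/203841394885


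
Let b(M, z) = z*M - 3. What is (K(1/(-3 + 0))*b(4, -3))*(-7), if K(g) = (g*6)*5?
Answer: -1050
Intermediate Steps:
b(M, z) = -3 + M*z (b(M, z) = M*z - 3 = -3 + M*z)
K(g) = 30*g (K(g) = (6*g)*5 = 30*g)
(K(1/(-3 + 0))*b(4, -3))*(-7) = ((30/(-3 + 0))*(-3 + 4*(-3)))*(-7) = ((30/(-3))*(-3 - 12))*(-7) = ((30*(-⅓))*(-15))*(-7) = -10*(-15)*(-7) = 150*(-7) = -1050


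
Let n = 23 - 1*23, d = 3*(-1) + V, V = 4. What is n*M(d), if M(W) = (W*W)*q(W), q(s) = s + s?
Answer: 0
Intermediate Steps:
q(s) = 2*s
d = 1 (d = 3*(-1) + 4 = -3 + 4 = 1)
n = 0 (n = 23 - 23 = 0)
M(W) = 2*W³ (M(W) = (W*W)*(2*W) = W²*(2*W) = 2*W³)
n*M(d) = 0*(2*1³) = 0*(2*1) = 0*2 = 0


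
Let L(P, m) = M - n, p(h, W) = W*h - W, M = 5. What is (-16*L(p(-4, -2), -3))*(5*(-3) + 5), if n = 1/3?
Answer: 2240/3 ≈ 746.67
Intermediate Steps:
n = ⅓ ≈ 0.33333
p(h, W) = -W + W*h
L(P, m) = 14/3 (L(P, m) = 5 - 1*⅓ = 5 - ⅓ = 14/3)
(-16*L(p(-4, -2), -3))*(5*(-3) + 5) = (-16*14/3)*(5*(-3) + 5) = -224*(-15 + 5)/3 = -224/3*(-10) = 2240/3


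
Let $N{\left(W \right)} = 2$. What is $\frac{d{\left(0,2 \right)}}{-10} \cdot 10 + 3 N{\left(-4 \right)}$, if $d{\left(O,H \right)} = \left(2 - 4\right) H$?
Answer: $10$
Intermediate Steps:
$d{\left(O,H \right)} = - 2 H$
$\frac{d{\left(0,2 \right)}}{-10} \cdot 10 + 3 N{\left(-4 \right)} = \frac{\left(-2\right) 2}{-10} \cdot 10 + 3 \cdot 2 = \left(-4\right) \left(- \frac{1}{10}\right) 10 + 6 = \frac{2}{5} \cdot 10 + 6 = 4 + 6 = 10$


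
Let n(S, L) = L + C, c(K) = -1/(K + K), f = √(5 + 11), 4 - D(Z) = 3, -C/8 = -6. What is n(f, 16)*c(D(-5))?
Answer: -32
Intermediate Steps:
C = 48 (C = -8*(-6) = 48)
D(Z) = 1 (D(Z) = 4 - 1*3 = 4 - 3 = 1)
f = 4 (f = √16 = 4)
c(K) = -1/(2*K)
n(S, L) = 48 + L (n(S, L) = L + 48 = 48 + L)
n(f, 16)*c(D(-5)) = (48 + 16)*(-½/1) = 64*(-½*1) = 64*(-½) = -32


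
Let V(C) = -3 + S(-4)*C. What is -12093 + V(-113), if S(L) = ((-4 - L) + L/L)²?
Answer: -12209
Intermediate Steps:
S(L) = (-3 - L)² (S(L) = ((-4 - L) + 1)² = (-3 - L)²)
V(C) = -3 + C (V(C) = -3 + (3 - 4)²*C = -3 + (-1)²*C = -3 + 1*C = -3 + C)
-12093 + V(-113) = -12093 + (-3 - 113) = -12093 - 116 = -12209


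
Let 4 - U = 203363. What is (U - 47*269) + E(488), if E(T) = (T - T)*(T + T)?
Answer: -216002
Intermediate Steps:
E(T) = 0 (E(T) = 0*(2*T) = 0)
U = -203359 (U = 4 - 1*203363 = 4 - 203363 = -203359)
(U - 47*269) + E(488) = (-203359 - 47*269) + 0 = (-203359 - 12643) + 0 = -216002 + 0 = -216002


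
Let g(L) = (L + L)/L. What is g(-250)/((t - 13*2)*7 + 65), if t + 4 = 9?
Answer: -1/41 ≈ -0.024390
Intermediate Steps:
t = 5 (t = -4 + 9 = 5)
g(L) = 2 (g(L) = (2*L)/L = 2)
g(-250)/((t - 13*2)*7 + 65) = 2/((5 - 13*2)*7 + 65) = 2/((5 - 26)*7 + 65) = 2/(-21*7 + 65) = 2/(-147 + 65) = 2/(-82) = 2*(-1/82) = -1/41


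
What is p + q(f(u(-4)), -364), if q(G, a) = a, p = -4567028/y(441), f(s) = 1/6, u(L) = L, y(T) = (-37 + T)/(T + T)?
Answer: -1007066438/101 ≈ -9.9710e+6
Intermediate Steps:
y(T) = (-37 + T)/(2*T) (y(T) = (-37 + T)/((2*T)) = (-37 + T)*(1/(2*T)) = (-37 + T)/(2*T))
f(s) = 1/6
p = -1007029674/101 (p = -4567028*882/(-37 + 441) = -4567028/((1/2)*(1/441)*404) = -4567028/202/441 = -4567028*441/202 = -1007029674/101 ≈ -9.9706e+6)
p + q(f(u(-4)), -364) = -1007029674/101 - 364 = -1007066438/101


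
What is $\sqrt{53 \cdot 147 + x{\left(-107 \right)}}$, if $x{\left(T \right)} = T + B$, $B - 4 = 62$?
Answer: $5 \sqrt{310} \approx 88.034$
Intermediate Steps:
$B = 66$ ($B = 4 + 62 = 66$)
$x{\left(T \right)} = 66 + T$ ($x{\left(T \right)} = T + 66 = 66 + T$)
$\sqrt{53 \cdot 147 + x{\left(-107 \right)}} = \sqrt{53 \cdot 147 + \left(66 - 107\right)} = \sqrt{7791 - 41} = \sqrt{7750} = 5 \sqrt{310}$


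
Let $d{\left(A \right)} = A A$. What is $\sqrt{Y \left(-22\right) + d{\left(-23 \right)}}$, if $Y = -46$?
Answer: $\sqrt{1541} \approx 39.256$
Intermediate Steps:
$d{\left(A \right)} = A^{2}$
$\sqrt{Y \left(-22\right) + d{\left(-23 \right)}} = \sqrt{\left(-46\right) \left(-22\right) + \left(-23\right)^{2}} = \sqrt{1012 + 529} = \sqrt{1541}$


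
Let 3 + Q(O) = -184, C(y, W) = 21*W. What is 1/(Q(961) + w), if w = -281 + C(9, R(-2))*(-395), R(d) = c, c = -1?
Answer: 1/7827 ≈ 0.00012776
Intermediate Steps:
R(d) = -1
Q(O) = -187 (Q(O) = -3 - 184 = -187)
w = 8014 (w = -281 + (21*(-1))*(-395) = -281 - 21*(-395) = -281 + 8295 = 8014)
1/(Q(961) + w) = 1/(-187 + 8014) = 1/7827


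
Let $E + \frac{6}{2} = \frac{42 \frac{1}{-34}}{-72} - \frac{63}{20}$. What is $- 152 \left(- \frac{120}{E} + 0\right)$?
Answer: $- \frac{37209600}{12511} \approx -2974.2$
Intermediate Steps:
$E = - \frac{12511}{2040}$ ($E = -3 - \left(\frac{63}{20} - \frac{42 \frac{1}{-34}}{-72}\right) = -3 - \left(\frac{63}{20} - 42 \left(- \frac{1}{34}\right) \left(- \frac{1}{72}\right)\right) = -3 - \frac{6391}{2040} = - \frac{12511}{2040} \approx -6.1328$)
$- 152 \left(- \frac{120}{E} + 0\right) = - 152 \left(- \frac{120}{- \frac{12511}{2040}} + 0\right) = - 152 \left(\left(-120\right) \left(- \frac{2040}{12511}\right) + 0\right) = - 152 \left(\frac{244800}{12511} + 0\right) = \left(-152\right) \frac{244800}{12511} = - \frac{37209600}{12511}$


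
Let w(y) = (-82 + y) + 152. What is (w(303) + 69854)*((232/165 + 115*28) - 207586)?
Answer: -789355178622/55 ≈ -1.4352e+10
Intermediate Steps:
w(y) = 70 + y
(w(303) + 69854)*((232/165 + 115*28) - 207586) = ((70 + 303) + 69854)*((232/165 + 115*28) - 207586) = (373 + 69854)*((232*(1/165) + 3220) - 207586) = 70227*((232/165 + 3220) - 207586) = 70227*(531532/165 - 207586) = 70227*(-33720158/165) = -789355178622/55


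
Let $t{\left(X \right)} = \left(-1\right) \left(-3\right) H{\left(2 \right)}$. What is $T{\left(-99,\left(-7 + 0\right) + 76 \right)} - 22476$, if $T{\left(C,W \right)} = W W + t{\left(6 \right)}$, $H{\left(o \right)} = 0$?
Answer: $-17715$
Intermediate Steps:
$t{\left(X \right)} = 0$ ($t{\left(X \right)} = \left(-1\right) \left(-3\right) 0 = 3 \cdot 0 = 0$)
$T{\left(C,W \right)} = W^{2}$ ($T{\left(C,W \right)} = W W + 0 = W^{2} + 0 = W^{2}$)
$T{\left(-99,\left(-7 + 0\right) + 76 \right)} - 22476 = \left(\left(-7 + 0\right) + 76\right)^{2} - 22476 = \left(-7 + 76\right)^{2} - 22476 = 69^{2} - 22476 = 4761 - 22476 = -17715$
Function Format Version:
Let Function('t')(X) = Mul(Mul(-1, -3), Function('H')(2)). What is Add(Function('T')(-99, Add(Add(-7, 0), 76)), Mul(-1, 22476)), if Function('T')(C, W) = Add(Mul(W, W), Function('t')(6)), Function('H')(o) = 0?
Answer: -17715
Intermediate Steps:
Function('t')(X) = 0 (Function('t')(X) = Mul(Mul(-1, -3), 0) = Mul(3, 0) = 0)
Function('T')(C, W) = Pow(W, 2) (Function('T')(C, W) = Add(Mul(W, W), 0) = Add(Pow(W, 2), 0) = Pow(W, 2))
Add(Function('T')(-99, Add(Add(-7, 0), 76)), Mul(-1, 22476)) = Add(Pow(Add(Add(-7, 0), 76), 2), Mul(-1, 22476)) = Add(Pow(Add(-7, 76), 2), -22476) = Add(Pow(69, 2), -22476) = Add(4761, -22476) = -17715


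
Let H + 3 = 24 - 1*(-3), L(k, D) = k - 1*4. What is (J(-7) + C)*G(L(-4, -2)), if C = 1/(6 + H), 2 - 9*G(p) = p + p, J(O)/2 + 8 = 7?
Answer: -59/15 ≈ -3.9333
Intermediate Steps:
L(k, D) = -4 + k (L(k, D) = k - 4 = -4 + k)
H = 24 (H = -3 + (24 - 1*(-3)) = -3 + (24 + 3) = -3 + 27 = 24)
J(O) = -2 (J(O) = -16 + 2*7 = -16 + 14 = -2)
G(p) = 2/9 - 2*p/9 (G(p) = 2/9 - (p + p)/9 = 2/9 - 2*p/9)
C = 1/30 (C = 1/(6 + 24) = 1/30 ≈ 0.033333)
(J(-7) + C)*G(L(-4, -2)) = (-2 + 1/30)*(2/9 - 2*(-4 - 4)/9) = -59*(2/9 - 2/9*(-8))/30 = -59*(2/9 + 16/9)/30 = -59/30*2 = -59/15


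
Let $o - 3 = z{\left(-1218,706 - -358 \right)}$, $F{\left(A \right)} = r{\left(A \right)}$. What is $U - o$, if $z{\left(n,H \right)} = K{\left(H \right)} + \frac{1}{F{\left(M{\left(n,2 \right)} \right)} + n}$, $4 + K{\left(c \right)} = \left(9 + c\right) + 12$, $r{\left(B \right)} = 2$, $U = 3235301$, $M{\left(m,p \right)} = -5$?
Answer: $\frac{3932807873}{1216} \approx 3.2342 \cdot 10^{6}$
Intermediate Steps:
$K{\left(c \right)} = 17 + c$ ($K{\left(c \right)} = -4 + \left(\left(9 + c\right) + 12\right) = -4 + \left(21 + c\right) = 17 + c$)
$F{\left(A \right)} = 2$
$z{\left(n,H \right)} = 17 + H + \frac{1}{2 + n}$ ($z{\left(n,H \right)} = \left(17 + H\right) + \frac{1}{2 + n} = 17 + H + \frac{1}{2 + n}$)
$o = \frac{1318143}{1216}$ ($o = 3 + \frac{35 + 2 \left(706 - -358\right) - 1218 \left(17 + \left(706 - -358\right)\right)}{2 - 1218} = 3 + \frac{35 + 2 \left(706 + 358\right) - 1218 \left(17 + \left(706 + 358\right)\right)}{-1216} = 3 - \frac{35 + 2 \cdot 1064 - 1218 \left(17 + 1064\right)}{1216} = 3 - \frac{35 + 2128 - 1316658}{1216} = 3 - - \frac{1314495}{1216} = 3 + \frac{1314495}{1216} = \frac{1318143}{1216} \approx 1084.0$)
$U - o = 3235301 - \frac{1318143}{1216} = \frac{3932807873}{1216}$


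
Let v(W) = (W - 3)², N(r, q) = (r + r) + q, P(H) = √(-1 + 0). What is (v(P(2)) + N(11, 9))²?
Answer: 1485 - 468*I ≈ 1485.0 - 468.0*I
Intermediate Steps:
P(H) = I (P(H) = √(-1) = I)
N(r, q) = q + 2*r (N(r, q) = 2*r + q = q + 2*r)
v(W) = (-3 + W)²
(v(P(2)) + N(11, 9))² = ((-3 + I)² + (9 + 2*11))² = ((-3 + I)² + (9 + 22))² = ((-3 + I)² + 31)² = (31 + (-3 + I)²)²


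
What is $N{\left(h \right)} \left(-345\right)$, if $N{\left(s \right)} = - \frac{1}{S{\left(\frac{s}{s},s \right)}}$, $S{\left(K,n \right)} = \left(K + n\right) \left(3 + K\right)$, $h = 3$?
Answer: $\frac{345}{16} \approx 21.563$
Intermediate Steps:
$S{\left(K,n \right)} = \left(3 + K\right) \left(K + n\right)$
$N{\left(s \right)} = - \frac{1}{4 + 4 s}$ ($N{\left(s \right)} = - \frac{1}{\left(\frac{s}{s}\right)^{2} + 3 \frac{s}{s} + 3 s + \frac{s}{s} s} = - \frac{1}{1^{2} + 3 \cdot 1 + 3 s + 1 s} = - \frac{1}{1 + 3 + 3 s + s} = - \frac{1}{4 + 4 s}$)
$N{\left(h \right)} \left(-345\right) = - \frac{1}{4 + 4 \cdot 3} \left(-345\right) = - \frac{1}{4 + 12} \left(-345\right) = - \frac{1}{16} \left(-345\right) = \left(-1\right) \frac{1}{16} \left(-345\right) = \left(- \frac{1}{16}\right) \left(-345\right) = \frac{345}{16}$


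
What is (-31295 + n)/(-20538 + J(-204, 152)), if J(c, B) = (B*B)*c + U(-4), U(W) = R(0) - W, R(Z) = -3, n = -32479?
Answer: 63774/4733753 ≈ 0.013472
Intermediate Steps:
U(W) = -3 - W
J(c, B) = 1 + c*B² (J(c, B) = (B*B)*c + (-3 - 1*(-4)) = B²*c + (-3 + 4) = c*B² + 1 = 1 + c*B²)
(-31295 + n)/(-20538 + J(-204, 152)) = (-31295 - 32479)/(-20538 + (1 - 204*152²)) = -63774/(-20538 + (1 - 204*23104)) = -63774/(-20538 + (1 - 4713216)) = -63774/(-20538 - 4713215) = -63774/(-4733753) = -63774*(-1/4733753) = 63774/4733753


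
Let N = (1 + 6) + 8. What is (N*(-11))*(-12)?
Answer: 1980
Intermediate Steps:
N = 15 (N = 7 + 8 = 15)
(N*(-11))*(-12) = (15*(-11))*(-12) = -165*(-12) = 1980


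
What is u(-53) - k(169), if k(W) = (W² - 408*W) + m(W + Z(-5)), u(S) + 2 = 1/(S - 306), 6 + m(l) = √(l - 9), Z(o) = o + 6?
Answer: 14501804/359 - √161 ≈ 40382.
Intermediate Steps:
Z(o) = 6 + o
m(l) = -6 + √(-9 + l) (m(l) = -6 + √(l - 9) = -6 + √(-9 + l))
u(S) = -2 + 1/(-306 + S) (u(S) = -2 + 1/(S - 306) = -2 + 1/(-306 + S))
k(W) = -6 + W² + √(-8 + W) - 408*W (k(W) = (W² - 408*W) + (-6 + √(-9 + (W + (6 - 5)))) = (W² - 408*W) + (-6 + √(-9 + (W + 1))) = (W² - 408*W) + (-6 + √(-9 + (1 + W))) = (W² - 408*W) + (-6 + √(-8 + W)) = -6 + W² + √(-8 + W) - 408*W)
u(-53) - k(169) = (613 - 2*(-53))/(-306 - 53) - (-6 + 169² + √(-8 + 169) - 408*169) = (613 + 106)/(-359) - (-6 + 28561 + √161 - 68952) = -1/359*719 - (-40397 + √161) = -719/359 + (40397 - √161) = 14501804/359 - √161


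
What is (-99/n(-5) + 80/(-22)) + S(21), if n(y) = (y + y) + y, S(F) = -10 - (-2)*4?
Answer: 53/55 ≈ 0.96364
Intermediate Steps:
S(F) = -2 (S(F) = -10 - 1*(-8) = -10 + 8 = -2)
n(y) = 3*y (n(y) = 2*y + y = 3*y)
(-99/n(-5) + 80/(-22)) + S(21) = (-99/(3*(-5)) + 80/(-22)) - 2 = (-99/(-15) + 80*(-1/22)) - 2 = (-99*(-1/15) - 40/11) - 2 = (33/5 - 40/11) - 2 = 163/55 - 2 = 53/55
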